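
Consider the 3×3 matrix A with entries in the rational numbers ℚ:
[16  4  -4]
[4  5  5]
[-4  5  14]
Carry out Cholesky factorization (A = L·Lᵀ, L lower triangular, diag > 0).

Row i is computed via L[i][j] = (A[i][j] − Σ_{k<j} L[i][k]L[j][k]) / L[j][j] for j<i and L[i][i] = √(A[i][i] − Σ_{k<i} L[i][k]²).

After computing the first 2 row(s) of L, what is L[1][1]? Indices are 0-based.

Step 1: L[0][0] = √(16) = 4.
  L[1][0] = (4) / L[0][0] = 1.
Step 2: L[1][1] = √(4) = 2.

L[1][1] = 2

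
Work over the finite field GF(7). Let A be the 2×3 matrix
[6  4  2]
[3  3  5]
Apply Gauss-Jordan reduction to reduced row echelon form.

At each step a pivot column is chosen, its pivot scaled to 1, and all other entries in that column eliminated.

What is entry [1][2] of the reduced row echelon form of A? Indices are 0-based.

step 1: normalize row 0 (÷6) = (1, 3, 5)
  row 1: subtract 3×row0 = (0, 1, 4)
step 2: normalize row 1 (÷1) = (0, 1, 4)
  row 0: subtract 3×row1 = (1, 0, 0)

M[1][2] = 4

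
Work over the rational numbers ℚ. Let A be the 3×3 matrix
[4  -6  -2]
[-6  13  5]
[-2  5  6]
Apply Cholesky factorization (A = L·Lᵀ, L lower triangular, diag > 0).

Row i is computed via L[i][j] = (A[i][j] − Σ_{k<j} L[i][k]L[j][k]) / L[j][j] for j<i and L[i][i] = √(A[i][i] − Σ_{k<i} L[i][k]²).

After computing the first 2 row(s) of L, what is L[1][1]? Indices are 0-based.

L[1][1] = 2

Step 1: L[0][0] = √(4) = 2.
  L[1][0] = (-6) / L[0][0] = -3.
Step 2: L[1][1] = √(4) = 2.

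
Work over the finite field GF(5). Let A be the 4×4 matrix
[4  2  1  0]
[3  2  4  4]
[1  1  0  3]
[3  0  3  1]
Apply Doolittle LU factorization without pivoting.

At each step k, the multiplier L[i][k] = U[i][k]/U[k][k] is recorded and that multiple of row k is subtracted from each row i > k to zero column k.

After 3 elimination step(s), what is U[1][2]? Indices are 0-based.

U[1][2] = 2

k=0: U[0][0]=4
  eliminate (1,0): mult=2, new row 1: (0, 3, 2, 4); set L[1][0]=2
  eliminate (2,0): mult=4, new row 2: (0, 3, 1, 3); set L[2][0]=4
  eliminate (3,0): mult=2, new row 3: (0, 1, 1, 1); set L[3][0]=2
k=1: U[1][1]=3
  eliminate (2,1): mult=1, new row 2: (0, 0, 4, 4); set L[2][1]=1
  eliminate (3,1): mult=2, new row 3: (0, 0, 2, 3); set L[3][1]=2
k=2: U[2][2]=4
  eliminate (3,2): mult=3, new row 3: (0, 0, 0, 1); set L[3][2]=3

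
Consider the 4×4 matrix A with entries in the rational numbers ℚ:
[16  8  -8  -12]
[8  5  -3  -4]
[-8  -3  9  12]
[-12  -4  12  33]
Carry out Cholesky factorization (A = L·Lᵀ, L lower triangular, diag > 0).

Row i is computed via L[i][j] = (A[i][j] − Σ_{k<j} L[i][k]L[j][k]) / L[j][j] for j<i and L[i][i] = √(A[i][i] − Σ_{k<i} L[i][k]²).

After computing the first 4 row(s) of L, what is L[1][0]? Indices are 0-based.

L[1][0] = 2

Step 1: L[0][0] = √(16) = 4.
  L[1][0] = (8) / L[0][0] = 2.
Step 2: L[1][1] = √(1) = 1.
  L[2][0] = (-8) / L[0][0] = -2.
  L[2][1] = (1) / L[1][1] = 1.
Step 3: L[2][2] = √(4) = 2.
  L[3][0] = (-12) / L[0][0] = -3.
  L[3][1] = (2) / L[1][1] = 2.
  L[3][2] = (4) / L[2][2] = 2.
Step 4: L[3][3] = √(16) = 4.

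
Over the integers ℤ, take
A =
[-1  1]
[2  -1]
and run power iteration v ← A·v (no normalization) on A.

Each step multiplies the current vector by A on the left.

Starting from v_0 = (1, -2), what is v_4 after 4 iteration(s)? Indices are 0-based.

v_4 = (41, -58)

v_0 = (1, -2).
v_1 = A·v_0 = (-3, 4).
v_2 = A·v_1 = (7, -10).
v_3 = A·v_2 = (-17, 24).
v_4 = A·v_3 = (41, -58).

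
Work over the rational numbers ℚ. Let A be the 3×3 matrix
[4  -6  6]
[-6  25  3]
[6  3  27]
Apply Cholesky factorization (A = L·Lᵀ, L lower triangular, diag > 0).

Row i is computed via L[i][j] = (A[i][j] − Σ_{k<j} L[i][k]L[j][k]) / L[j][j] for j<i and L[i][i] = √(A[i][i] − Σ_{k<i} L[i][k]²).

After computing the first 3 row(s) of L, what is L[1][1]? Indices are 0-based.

L[1][1] = 4

Step 1: L[0][0] = √(4) = 2.
  L[1][0] = (-6) / L[0][0] = -3.
Step 2: L[1][1] = √(16) = 4.
  L[2][0] = (6) / L[0][0] = 3.
  L[2][1] = (12) / L[1][1] = 3.
Step 3: L[2][2] = √(9) = 3.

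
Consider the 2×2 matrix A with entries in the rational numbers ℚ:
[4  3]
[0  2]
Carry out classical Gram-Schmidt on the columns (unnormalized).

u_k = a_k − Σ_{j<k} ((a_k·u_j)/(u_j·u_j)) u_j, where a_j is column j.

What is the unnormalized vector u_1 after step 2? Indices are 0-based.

Step 1: u_0 = a_0 = (4, 0).
Step 2: u_1 = a_1 − (3/4)·u_0 = (0, 2).

u_1 = (0, 2)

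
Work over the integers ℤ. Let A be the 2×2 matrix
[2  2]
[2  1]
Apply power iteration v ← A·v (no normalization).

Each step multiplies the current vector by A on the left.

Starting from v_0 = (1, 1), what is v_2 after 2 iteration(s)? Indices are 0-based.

v_2 = (14, 11)

v_0 = (1, 1).
v_1 = A·v_0 = (4, 3).
v_2 = A·v_1 = (14, 11).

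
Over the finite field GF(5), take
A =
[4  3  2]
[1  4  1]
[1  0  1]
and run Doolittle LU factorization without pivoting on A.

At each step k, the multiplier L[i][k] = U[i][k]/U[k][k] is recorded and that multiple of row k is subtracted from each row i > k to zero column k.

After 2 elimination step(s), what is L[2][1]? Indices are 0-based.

L[2][1] = 4

[col 0] pivot 4
  R1 -= 4*R0 → (0, 2, 3)  (L[1][0] := 4)
  R2 -= 4*R0 → (0, 3, 3)  (L[2][0] := 4)
[col 1] pivot 2
  R2 -= 4*R1 → (0, 0, 1)  (L[2][1] := 4)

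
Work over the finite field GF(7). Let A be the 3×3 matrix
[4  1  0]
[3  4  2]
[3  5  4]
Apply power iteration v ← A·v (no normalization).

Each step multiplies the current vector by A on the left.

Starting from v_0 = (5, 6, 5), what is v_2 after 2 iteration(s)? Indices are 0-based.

v_0 = (5, 6, 5).
v_1 = A·v_0 = (5, 0, 2).
v_2 = A·v_1 = (6, 5, 2).

v_2 = (6, 5, 2)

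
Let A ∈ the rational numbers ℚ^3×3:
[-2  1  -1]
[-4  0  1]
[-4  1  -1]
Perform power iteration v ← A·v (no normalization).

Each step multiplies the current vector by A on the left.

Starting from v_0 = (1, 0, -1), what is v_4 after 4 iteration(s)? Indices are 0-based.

v_0 = (1, 0, -1).
v_1 = A·v_0 = (-1, -5, -3).
v_2 = A·v_1 = (0, 1, 2).
v_3 = A·v_2 = (-1, 2, -1).
v_4 = A·v_3 = (5, 3, 7).

v_4 = (5, 3, 7)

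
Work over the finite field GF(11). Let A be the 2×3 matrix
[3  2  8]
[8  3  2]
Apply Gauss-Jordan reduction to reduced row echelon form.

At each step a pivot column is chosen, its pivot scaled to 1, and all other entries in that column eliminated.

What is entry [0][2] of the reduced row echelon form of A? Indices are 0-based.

step 1: normalize row 0 (÷3) = (1, 8, 10)
  row 1: subtract 8×row0 = (0, 5, 10)
step 2: normalize row 1 (÷5) = (0, 1, 2)
  row 0: subtract 8×row1 = (1, 0, 5)

M[0][2] = 5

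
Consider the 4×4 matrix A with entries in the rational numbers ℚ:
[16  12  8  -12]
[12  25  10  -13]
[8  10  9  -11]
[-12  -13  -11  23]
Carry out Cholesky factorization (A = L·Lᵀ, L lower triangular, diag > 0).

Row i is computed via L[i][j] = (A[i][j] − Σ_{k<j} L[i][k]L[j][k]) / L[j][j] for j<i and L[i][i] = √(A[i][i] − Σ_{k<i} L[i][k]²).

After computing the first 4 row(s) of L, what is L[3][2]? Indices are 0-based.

L[3][2] = -2

Step 1: L[0][0] = √(16) = 4.
  L[1][0] = (12) / L[0][0] = 3.
Step 2: L[1][1] = √(16) = 4.
  L[2][0] = (8) / L[0][0] = 2.
  L[2][1] = (4) / L[1][1] = 1.
Step 3: L[2][2] = √(4) = 2.
  L[3][0] = (-12) / L[0][0] = -3.
  L[3][1] = (-4) / L[1][1] = -1.
  L[3][2] = (-4) / L[2][2] = -2.
Step 4: L[3][3] = √(9) = 3.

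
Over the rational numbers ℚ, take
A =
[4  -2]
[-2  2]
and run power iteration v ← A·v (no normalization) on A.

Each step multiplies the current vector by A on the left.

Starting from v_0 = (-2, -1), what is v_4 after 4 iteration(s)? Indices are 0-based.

v_4 = (-752, 464)

v_0 = (-2, -1).
v_1 = A·v_0 = (-6, 2).
v_2 = A·v_1 = (-28, 16).
v_3 = A·v_2 = (-144, 88).
v_4 = A·v_3 = (-752, 464).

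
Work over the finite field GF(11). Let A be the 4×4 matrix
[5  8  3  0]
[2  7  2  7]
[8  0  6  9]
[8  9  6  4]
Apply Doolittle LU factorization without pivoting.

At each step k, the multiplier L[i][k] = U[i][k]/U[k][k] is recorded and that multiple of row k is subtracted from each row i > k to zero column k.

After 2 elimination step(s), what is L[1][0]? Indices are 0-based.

L[1][0] = 7

k=0: U[0][0]=5
  eliminate (1,0): mult=7, new row 1: (0, 6, 3, 7); set L[1][0]=7
  eliminate (2,0): mult=6, new row 2: (0, 7, 10, 9); set L[2][0]=6
  eliminate (3,0): mult=6, new row 3: (0, 5, 10, 4); set L[3][0]=6
k=1: U[1][1]=6
  eliminate (2,1): mult=3, new row 2: (0, 0, 1, 10); set L[2][1]=3
  eliminate (3,1): mult=10, new row 3: (0, 0, 2, 0); set L[3][1]=10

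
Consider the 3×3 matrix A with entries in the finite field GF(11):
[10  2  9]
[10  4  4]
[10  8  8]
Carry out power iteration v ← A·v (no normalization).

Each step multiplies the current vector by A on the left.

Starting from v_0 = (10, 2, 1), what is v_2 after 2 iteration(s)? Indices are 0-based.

v_2 = (6, 6, 4)

v_0 = (10, 2, 1).
v_1 = A·v_0 = (3, 2, 3).
v_2 = A·v_1 = (6, 6, 4).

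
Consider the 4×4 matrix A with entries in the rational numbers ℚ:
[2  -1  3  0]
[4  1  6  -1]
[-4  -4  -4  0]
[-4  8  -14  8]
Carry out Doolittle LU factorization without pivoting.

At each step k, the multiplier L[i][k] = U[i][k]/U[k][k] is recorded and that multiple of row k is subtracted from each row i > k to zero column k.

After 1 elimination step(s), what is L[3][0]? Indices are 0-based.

k=0: U[0][0]=2
  eliminate (1,0): mult=2, new row 1: (0, 3, 0, -1); set L[1][0]=2
  eliminate (2,0): mult=-2, new row 2: (0, -6, 2, 0); set L[2][0]=-2
  eliminate (3,0): mult=-2, new row 3: (0, 6, -8, 8); set L[3][0]=-2

L[3][0] = -2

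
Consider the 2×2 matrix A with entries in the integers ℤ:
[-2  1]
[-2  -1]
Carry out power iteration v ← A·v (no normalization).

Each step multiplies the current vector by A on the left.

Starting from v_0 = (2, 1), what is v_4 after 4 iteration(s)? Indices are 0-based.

v_0 = (2, 1).
v_1 = A·v_0 = (-3, -5).
v_2 = A·v_1 = (1, 11).
v_3 = A·v_2 = (9, -13).
v_4 = A·v_3 = (-31, -5).

v_4 = (-31, -5)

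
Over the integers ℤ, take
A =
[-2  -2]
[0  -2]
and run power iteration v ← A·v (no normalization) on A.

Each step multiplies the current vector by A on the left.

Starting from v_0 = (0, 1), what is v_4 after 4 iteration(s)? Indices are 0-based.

v_0 = (0, 1).
v_1 = A·v_0 = (-2, -2).
v_2 = A·v_1 = (8, 4).
v_3 = A·v_2 = (-24, -8).
v_4 = A·v_3 = (64, 16).

v_4 = (64, 16)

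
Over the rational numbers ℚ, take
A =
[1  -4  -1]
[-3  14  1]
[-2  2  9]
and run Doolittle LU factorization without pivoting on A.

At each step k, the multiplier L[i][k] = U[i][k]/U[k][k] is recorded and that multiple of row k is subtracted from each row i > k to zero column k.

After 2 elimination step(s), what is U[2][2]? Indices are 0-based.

k=0: U[0][0]=1
  eliminate (1,0): mult=-3, new row 1: (0, 2, -2); set L[1][0]=-3
  eliminate (2,0): mult=-2, new row 2: (0, -6, 7); set L[2][0]=-2
k=1: U[1][1]=2
  eliminate (2,1): mult=-3, new row 2: (0, 0, 1); set L[2][1]=-3

U[2][2] = 1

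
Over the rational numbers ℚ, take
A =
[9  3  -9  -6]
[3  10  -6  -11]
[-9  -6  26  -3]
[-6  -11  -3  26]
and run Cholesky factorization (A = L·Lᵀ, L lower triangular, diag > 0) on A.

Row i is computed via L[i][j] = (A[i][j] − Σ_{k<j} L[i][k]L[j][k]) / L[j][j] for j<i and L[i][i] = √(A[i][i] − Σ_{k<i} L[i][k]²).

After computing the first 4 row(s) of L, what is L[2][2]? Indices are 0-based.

L[2][2] = 4

Step 1: L[0][0] = √(9) = 3.
  L[1][0] = (3) / L[0][0] = 1.
Step 2: L[1][1] = √(9) = 3.
  L[2][0] = (-9) / L[0][0] = -3.
  L[2][1] = (-3) / L[1][1] = -1.
Step 3: L[2][2] = √(16) = 4.
  L[3][0] = (-6) / L[0][0] = -2.
  L[3][1] = (-9) / L[1][1] = -3.
  L[3][2] = (-12) / L[2][2] = -3.
Step 4: L[3][3] = √(4) = 2.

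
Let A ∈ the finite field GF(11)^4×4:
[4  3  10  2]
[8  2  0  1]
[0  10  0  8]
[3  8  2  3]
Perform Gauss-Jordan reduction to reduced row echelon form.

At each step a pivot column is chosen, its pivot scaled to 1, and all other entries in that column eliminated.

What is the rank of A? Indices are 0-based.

rank = 4

step 1: normalize row 0 (÷4) = (1, 9, 8, 6)
  row 1: subtract 8×row0 = (0, 7, 2, 8)
  row 3: subtract 3×row0 = (0, 3, 0, 7)
step 2: normalize row 1 (÷7) = (0, 1, 5, 9)
  row 0: subtract 9×row1 = (1, 0, 7, 2)
  row 2: subtract 10×row1 = (0, 0, 5, 6)
  row 3: subtract 3×row1 = (0, 0, 7, 2)
step 3: normalize row 2 (÷5) = (0, 0, 1, 10)
  row 0: subtract 7×row2 = (1, 0, 0, 9)
  row 1: subtract 5×row2 = (0, 1, 0, 3)
  row 3: subtract 7×row2 = (0, 0, 0, 9)
step 4: normalize row 3 (÷9) = (0, 0, 0, 1)
  row 0: subtract 9×row3 = (1, 0, 0, 0)
  row 1: subtract 3×row3 = (0, 1, 0, 0)
  row 2: subtract 10×row3 = (0, 0, 1, 0)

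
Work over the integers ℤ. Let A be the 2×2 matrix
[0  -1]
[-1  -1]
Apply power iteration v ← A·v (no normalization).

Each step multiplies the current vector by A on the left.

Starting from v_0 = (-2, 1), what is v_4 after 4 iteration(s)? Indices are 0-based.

v_4 = (-1, -1)

v_0 = (-2, 1).
v_1 = A·v_0 = (-1, 1).
v_2 = A·v_1 = (-1, 0).
v_3 = A·v_2 = (0, 1).
v_4 = A·v_3 = (-1, -1).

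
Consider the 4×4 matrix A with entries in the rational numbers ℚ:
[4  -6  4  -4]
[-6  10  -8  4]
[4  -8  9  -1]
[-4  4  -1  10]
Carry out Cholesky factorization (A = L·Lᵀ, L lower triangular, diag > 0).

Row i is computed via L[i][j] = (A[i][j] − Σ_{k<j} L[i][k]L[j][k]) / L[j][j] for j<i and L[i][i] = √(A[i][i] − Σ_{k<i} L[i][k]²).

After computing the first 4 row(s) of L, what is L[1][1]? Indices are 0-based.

Step 1: L[0][0] = √(4) = 2.
  L[1][0] = (-6) / L[0][0] = -3.
Step 2: L[1][1] = √(1) = 1.
  L[2][0] = (4) / L[0][0] = 2.
  L[2][1] = (-2) / L[1][1] = -2.
Step 3: L[2][2] = √(1) = 1.
  L[3][0] = (-4) / L[0][0] = -2.
  L[3][1] = (-2) / L[1][1] = -2.
  L[3][2] = (-1) / L[2][2] = -1.
Step 4: L[3][3] = √(1) = 1.

L[1][1] = 1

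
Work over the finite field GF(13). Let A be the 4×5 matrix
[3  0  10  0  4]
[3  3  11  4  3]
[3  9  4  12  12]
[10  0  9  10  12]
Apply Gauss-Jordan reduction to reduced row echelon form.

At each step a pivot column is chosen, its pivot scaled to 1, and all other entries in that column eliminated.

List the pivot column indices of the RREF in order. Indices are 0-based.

[1] R0 /= 3  ⇒  (1, 0, 12, 0, 10)
     R1 -= 3·R0  ⇒  (0, 3, 1, 4, 12)
     R2 -= 3·R0  ⇒  (0, 9, 7, 12, 8)
     R3 -= 10·R0  ⇒  (0, 0, 6, 10, 3)
[2] R1 /= 3  ⇒  (0, 1, 9, 10, 4)
     R2 -= 9·R1  ⇒  (0, 0, 4, 0, 11)
[3] R2 /= 4  ⇒  (0, 0, 1, 0, 6)
     R0 -= 12·R2  ⇒  (1, 0, 0, 0, 3)
     R1 -= 9·R2  ⇒  (0, 1, 0, 10, 2)
     R3 -= 6·R2  ⇒  (0, 0, 0, 10, 6)
[4] R3 /= 10  ⇒  (0, 0, 0, 1, 11)
     R1 -= 10·R3  ⇒  (0, 1, 0, 0, 9)

pivot columns: 0, 1, 2, 3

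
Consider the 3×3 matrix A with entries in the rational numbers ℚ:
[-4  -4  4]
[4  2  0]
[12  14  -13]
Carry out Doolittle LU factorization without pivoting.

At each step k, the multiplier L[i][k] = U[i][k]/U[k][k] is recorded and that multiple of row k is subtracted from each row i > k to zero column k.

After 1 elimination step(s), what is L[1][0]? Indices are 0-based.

[col 0] pivot -4
  R1 -= -1*R0 → (0, -2, 4)  (L[1][0] := -1)
  R2 -= -3*R0 → (0, 2, -1)  (L[2][0] := -3)

L[1][0] = -1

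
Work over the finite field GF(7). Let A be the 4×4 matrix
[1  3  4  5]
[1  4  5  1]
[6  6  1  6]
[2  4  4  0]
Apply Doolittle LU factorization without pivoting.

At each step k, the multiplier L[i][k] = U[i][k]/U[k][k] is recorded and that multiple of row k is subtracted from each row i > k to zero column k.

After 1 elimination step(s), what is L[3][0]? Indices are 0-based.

[col 0] pivot 1
  R1 -= 1*R0 → (0, 1, 1, 3)  (L[1][0] := 1)
  R2 -= 6*R0 → (0, 2, 5, 4)  (L[2][0] := 6)
  R3 -= 2*R0 → (0, 5, 3, 4)  (L[3][0] := 2)

L[3][0] = 2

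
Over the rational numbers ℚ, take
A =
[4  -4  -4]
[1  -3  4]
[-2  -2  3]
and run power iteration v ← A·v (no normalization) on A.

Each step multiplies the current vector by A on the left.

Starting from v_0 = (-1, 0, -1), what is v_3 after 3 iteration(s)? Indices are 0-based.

v_3 = (24, 19, -49)

v_0 = (-1, 0, -1).
v_1 = A·v_0 = (0, -5, -1).
v_2 = A·v_1 = (24, 11, 7).
v_3 = A·v_2 = (24, 19, -49).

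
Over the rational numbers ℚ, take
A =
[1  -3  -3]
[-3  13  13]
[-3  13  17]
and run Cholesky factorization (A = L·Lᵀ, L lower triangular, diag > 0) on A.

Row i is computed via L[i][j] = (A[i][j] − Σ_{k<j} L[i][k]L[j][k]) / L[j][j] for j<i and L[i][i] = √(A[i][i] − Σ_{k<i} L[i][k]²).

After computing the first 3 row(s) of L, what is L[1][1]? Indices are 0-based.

Step 1: L[0][0] = √(1) = 1.
  L[1][0] = (-3) / L[0][0] = -3.
Step 2: L[1][1] = √(4) = 2.
  L[2][0] = (-3) / L[0][0] = -3.
  L[2][1] = (4) / L[1][1] = 2.
Step 3: L[2][2] = √(4) = 2.

L[1][1] = 2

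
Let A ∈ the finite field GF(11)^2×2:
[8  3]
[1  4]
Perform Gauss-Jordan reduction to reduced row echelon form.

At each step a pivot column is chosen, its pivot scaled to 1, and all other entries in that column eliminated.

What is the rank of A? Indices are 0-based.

rank = 2

step 1: normalize row 0 (÷8) = (1, 10)
  row 1: subtract 1×row0 = (0, 5)
step 2: normalize row 1 (÷5) = (0, 1)
  row 0: subtract 10×row1 = (1, 0)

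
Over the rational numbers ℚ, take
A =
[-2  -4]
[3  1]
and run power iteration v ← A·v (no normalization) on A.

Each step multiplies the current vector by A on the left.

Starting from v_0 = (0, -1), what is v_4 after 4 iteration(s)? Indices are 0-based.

v_0 = (0, -1).
v_1 = A·v_0 = (4, -1).
v_2 = A·v_1 = (-4, 11).
v_3 = A·v_2 = (-36, -1).
v_4 = A·v_3 = (76, -109).

v_4 = (76, -109)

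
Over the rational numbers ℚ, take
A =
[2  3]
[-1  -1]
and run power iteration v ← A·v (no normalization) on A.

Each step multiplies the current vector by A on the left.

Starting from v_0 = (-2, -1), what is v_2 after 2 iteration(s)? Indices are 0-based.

v_0 = (-2, -1).
v_1 = A·v_0 = (-7, 3).
v_2 = A·v_1 = (-5, 4).

v_2 = (-5, 4)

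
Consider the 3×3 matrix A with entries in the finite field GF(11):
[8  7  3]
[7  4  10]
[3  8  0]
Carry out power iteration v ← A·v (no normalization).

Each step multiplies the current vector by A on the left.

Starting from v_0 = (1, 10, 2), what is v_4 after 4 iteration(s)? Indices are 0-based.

v_0 = (1, 10, 2).
v_1 = A·v_0 = (7, 1, 6).
v_2 = A·v_1 = (4, 3, 7).
v_3 = A·v_2 = (8, 0, 3).
v_4 = A·v_3 = (7, 9, 2).

v_4 = (7, 9, 2)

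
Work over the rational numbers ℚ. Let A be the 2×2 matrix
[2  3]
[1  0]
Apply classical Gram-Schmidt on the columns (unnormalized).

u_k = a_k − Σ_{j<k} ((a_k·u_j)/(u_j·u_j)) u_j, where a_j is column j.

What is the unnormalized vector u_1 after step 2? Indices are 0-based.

Step 1: u_0 = a_0 = (2, 1).
Step 2: u_1 = a_1 − (6/5)·u_0 = (3/5, -6/5).

u_1 = (3/5, -6/5)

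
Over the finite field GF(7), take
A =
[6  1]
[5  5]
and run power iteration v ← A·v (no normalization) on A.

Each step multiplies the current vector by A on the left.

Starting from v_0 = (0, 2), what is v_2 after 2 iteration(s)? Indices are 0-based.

v_0 = (0, 2).
v_1 = A·v_0 = (2, 3).
v_2 = A·v_1 = (1, 4).

v_2 = (1, 4)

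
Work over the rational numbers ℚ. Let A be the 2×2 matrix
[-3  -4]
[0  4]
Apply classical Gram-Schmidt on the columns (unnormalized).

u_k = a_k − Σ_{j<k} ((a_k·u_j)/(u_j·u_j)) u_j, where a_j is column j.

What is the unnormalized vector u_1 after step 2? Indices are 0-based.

Step 1: u_0 = a_0 = (-3, 0).
Step 2: u_1 = a_1 − (4/3)·u_0 = (0, 4).

u_1 = (0, 4)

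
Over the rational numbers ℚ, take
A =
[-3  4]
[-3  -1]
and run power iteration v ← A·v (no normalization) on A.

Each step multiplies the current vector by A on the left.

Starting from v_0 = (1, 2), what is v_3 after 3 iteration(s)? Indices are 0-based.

v_0 = (1, 2).
v_1 = A·v_0 = (5, -5).
v_2 = A·v_1 = (-35, -10).
v_3 = A·v_2 = (65, 115).

v_3 = (65, 115)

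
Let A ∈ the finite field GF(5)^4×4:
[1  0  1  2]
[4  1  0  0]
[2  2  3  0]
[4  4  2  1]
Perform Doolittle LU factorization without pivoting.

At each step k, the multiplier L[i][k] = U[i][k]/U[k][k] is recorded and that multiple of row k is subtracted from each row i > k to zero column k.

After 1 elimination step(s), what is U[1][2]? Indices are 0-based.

Step 1: pivot at (0,0) is 1.
  row1 ← row1 − (4)·row0  ⇒  L[1][0]=4, U row1=(0, 1, 1, 2)
  row2 ← row2 − (2)·row0  ⇒  L[2][0]=2, U row2=(0, 2, 1, 1)
  row3 ← row3 − (4)·row0  ⇒  L[3][0]=4, U row3=(0, 4, 3, 3)

U[1][2] = 1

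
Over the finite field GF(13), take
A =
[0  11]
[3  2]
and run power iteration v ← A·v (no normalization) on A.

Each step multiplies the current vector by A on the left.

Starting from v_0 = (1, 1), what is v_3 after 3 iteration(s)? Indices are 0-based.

v_3 = (5, 4)

v_0 = (1, 1).
v_1 = A·v_0 = (11, 5).
v_2 = A·v_1 = (3, 4).
v_3 = A·v_2 = (5, 4).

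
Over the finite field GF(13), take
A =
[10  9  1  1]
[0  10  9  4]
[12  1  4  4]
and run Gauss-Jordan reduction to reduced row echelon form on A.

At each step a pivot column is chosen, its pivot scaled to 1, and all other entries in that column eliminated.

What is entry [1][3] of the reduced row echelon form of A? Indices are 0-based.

step 1: normalize row 0 (÷10) = (1, 10, 4, 4)
  row 2: subtract 12×row0 = (0, 11, 8, 8)
step 2: normalize row 1 (÷10) = (0, 1, 10, 3)
  row 0: subtract 10×row1 = (1, 0, 8, 0)
  row 2: subtract 11×row1 = (0, 0, 2, 1)
step 3: normalize row 2 (÷2) = (0, 0, 1, 7)
  row 0: subtract 8×row2 = (1, 0, 0, 9)
  row 1: subtract 10×row2 = (0, 1, 0, 11)

M[1][3] = 11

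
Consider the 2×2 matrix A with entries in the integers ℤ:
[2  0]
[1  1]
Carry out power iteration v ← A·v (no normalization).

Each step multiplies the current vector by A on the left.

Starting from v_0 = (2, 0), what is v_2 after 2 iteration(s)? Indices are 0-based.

v_0 = (2, 0).
v_1 = A·v_0 = (4, 2).
v_2 = A·v_1 = (8, 6).

v_2 = (8, 6)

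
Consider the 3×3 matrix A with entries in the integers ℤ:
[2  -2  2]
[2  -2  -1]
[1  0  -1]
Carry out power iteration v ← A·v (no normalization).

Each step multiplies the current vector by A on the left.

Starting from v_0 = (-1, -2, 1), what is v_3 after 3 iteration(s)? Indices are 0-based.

v_3 = (0, -18, -4)

v_0 = (-1, -2, 1).
v_1 = A·v_0 = (4, 1, -2).
v_2 = A·v_1 = (2, 8, 6).
v_3 = A·v_2 = (0, -18, -4).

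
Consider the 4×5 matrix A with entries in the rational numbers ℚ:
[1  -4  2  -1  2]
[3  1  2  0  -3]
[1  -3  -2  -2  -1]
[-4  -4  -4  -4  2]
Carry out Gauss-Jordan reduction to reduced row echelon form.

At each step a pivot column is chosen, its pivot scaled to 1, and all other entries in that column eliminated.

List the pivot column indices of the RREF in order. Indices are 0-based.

pivot columns: 0, 1, 2, 3

step 1: normalize row 0 (÷1) = (1, -4, 2, -1, 2)
  row 1: subtract 3×row0 = (0, 13, -4, 3, -9)
  row 2: subtract 1×row0 = (0, 1, -4, -1, -3)
  row 3: subtract -4×row0 = (0, -20, 4, -8, 10)
step 2: normalize row 1 (÷13) = (0, 1, -4/13, 3/13, -9/13)
  row 0: subtract -4×row1 = (1, 0, 10/13, -1/13, -10/13)
  row 2: subtract 1×row1 = (0, 0, -48/13, -16/13, -30/13)
  row 3: subtract -20×row1 = (0, 0, -28/13, -44/13, -50/13)
step 3: normalize row 2 (÷-48/13) = (0, 0, 1, 1/3, 5/8)
  row 0: subtract 10/13×row2 = (1, 0, 0, -1/3, -5/4)
  row 1: subtract -4/13×row2 = (0, 1, 0, 1/3, -1/2)
  row 3: subtract -28/13×row2 = (0, 0, 0, -8/3, -5/2)
step 4: normalize row 3 (÷-8/3) = (0, 0, 0, 1, 15/16)
  row 0: subtract -1/3×row3 = (1, 0, 0, 0, -15/16)
  row 1: subtract 1/3×row3 = (0, 1, 0, 0, -13/16)
  row 2: subtract 1/3×row3 = (0, 0, 1, 0, 5/16)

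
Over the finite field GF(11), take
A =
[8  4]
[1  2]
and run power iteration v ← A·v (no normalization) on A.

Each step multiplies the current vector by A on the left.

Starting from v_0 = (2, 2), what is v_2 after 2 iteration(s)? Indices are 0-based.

v_0 = (2, 2).
v_1 = A·v_0 = (2, 6).
v_2 = A·v_1 = (7, 3).

v_2 = (7, 3)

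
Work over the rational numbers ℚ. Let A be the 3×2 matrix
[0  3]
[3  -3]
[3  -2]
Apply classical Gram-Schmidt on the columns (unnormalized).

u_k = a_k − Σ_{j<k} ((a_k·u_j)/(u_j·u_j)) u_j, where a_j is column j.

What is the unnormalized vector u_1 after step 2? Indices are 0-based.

Step 1: u_0 = a_0 = (0, 3, 3).
Step 2: u_1 = a_1 − (-5/6)·u_0 = (3, -1/2, 1/2).

u_1 = (3, -1/2, 1/2)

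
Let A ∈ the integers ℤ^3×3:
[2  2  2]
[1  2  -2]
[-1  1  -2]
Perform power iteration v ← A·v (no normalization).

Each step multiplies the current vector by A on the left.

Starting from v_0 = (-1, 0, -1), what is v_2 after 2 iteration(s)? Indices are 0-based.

v_2 = (0, -8, -1)

v_0 = (-1, 0, -1).
v_1 = A·v_0 = (-4, 1, 3).
v_2 = A·v_1 = (0, -8, -1).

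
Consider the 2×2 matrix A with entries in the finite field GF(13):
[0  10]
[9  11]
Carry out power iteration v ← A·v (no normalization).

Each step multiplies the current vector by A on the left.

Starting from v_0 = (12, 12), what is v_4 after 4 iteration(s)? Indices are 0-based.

v_4 = (4, 5)

v_0 = (12, 12).
v_1 = A·v_0 = (3, 6).
v_2 = A·v_1 = (8, 2).
v_3 = A·v_2 = (7, 3).
v_4 = A·v_3 = (4, 5).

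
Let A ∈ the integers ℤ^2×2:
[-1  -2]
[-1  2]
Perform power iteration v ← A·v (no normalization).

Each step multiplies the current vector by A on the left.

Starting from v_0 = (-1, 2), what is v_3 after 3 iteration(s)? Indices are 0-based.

v_0 = (-1, 2).
v_1 = A·v_0 = (-3, 5).
v_2 = A·v_1 = (-7, 13).
v_3 = A·v_2 = (-19, 33).

v_3 = (-19, 33)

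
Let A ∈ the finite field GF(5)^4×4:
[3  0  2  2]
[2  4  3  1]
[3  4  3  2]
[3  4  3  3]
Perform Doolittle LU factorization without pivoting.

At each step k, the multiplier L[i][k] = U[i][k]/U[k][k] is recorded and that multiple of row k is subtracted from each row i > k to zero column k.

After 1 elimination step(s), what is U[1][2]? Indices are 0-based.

U[1][2] = 0

k=0: U[0][0]=3
  eliminate (1,0): mult=4, new row 1: (0, 4, 0, 3); set L[1][0]=4
  eliminate (2,0): mult=1, new row 2: (0, 4, 1, 0); set L[2][0]=1
  eliminate (3,0): mult=1, new row 3: (0, 4, 1, 1); set L[3][0]=1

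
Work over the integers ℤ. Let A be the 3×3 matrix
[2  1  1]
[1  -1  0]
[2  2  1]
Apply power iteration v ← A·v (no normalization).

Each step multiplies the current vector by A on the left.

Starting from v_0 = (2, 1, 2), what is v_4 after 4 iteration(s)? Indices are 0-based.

v_4 = (251, 59, 268)

v_0 = (2, 1, 2).
v_1 = A·v_0 = (7, 1, 8).
v_2 = A·v_1 = (23, 6, 24).
v_3 = A·v_2 = (76, 17, 82).
v_4 = A·v_3 = (251, 59, 268).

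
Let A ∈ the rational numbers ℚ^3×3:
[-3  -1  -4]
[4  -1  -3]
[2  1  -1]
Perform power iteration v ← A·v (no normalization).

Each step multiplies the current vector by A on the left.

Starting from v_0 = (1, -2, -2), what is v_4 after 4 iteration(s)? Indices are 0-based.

v_4 = (579, 602, -116)

v_0 = (1, -2, -2).
v_1 = A·v_0 = (7, 12, 2).
v_2 = A·v_1 = (-41, 10, 24).
v_3 = A·v_2 = (17, -246, -96).
v_4 = A·v_3 = (579, 602, -116).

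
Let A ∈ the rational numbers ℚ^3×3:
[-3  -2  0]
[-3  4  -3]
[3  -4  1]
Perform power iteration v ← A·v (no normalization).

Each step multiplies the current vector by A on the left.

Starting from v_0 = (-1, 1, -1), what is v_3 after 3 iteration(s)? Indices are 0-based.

v_0 = (-1, 1, -1).
v_1 = A·v_0 = (1, 10, -8).
v_2 = A·v_1 = (-23, 61, -45).
v_3 = A·v_2 = (-53, 448, -358).

v_3 = (-53, 448, -358)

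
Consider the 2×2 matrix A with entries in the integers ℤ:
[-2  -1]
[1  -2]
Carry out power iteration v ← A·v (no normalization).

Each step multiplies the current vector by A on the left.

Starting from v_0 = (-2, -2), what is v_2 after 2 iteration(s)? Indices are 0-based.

v_0 = (-2, -2).
v_1 = A·v_0 = (6, 2).
v_2 = A·v_1 = (-14, 2).

v_2 = (-14, 2)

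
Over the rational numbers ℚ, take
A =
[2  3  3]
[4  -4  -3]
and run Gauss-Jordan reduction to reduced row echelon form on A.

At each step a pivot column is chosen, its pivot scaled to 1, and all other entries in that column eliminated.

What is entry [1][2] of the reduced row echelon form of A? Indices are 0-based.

step 1: normalize row 0 (÷2) = (1, 3/2, 3/2)
  row 1: subtract 4×row0 = (0, -10, -9)
step 2: normalize row 1 (÷-10) = (0, 1, 9/10)
  row 0: subtract 3/2×row1 = (1, 0, 3/20)

M[1][2] = 9/10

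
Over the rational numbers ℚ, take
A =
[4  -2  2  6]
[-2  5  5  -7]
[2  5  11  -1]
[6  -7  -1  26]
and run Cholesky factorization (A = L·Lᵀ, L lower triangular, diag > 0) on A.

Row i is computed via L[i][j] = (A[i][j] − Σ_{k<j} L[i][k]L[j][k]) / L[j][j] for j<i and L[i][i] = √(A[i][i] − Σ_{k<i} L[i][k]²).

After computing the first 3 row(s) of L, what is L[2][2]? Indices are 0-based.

Step 1: L[0][0] = √(4) = 2.
  L[1][0] = (-2) / L[0][0] = -1.
Step 2: L[1][1] = √(4) = 2.
  L[2][0] = (2) / L[0][0] = 1.
  L[2][1] = (6) / L[1][1] = 3.
Step 3: L[2][2] = √(1) = 1.

L[2][2] = 1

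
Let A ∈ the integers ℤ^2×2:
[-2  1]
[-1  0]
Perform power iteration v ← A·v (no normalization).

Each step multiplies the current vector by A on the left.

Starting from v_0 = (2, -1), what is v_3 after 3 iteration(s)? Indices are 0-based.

v_0 = (2, -1).
v_1 = A·v_0 = (-5, -2).
v_2 = A·v_1 = (8, 5).
v_3 = A·v_2 = (-11, -8).

v_3 = (-11, -8)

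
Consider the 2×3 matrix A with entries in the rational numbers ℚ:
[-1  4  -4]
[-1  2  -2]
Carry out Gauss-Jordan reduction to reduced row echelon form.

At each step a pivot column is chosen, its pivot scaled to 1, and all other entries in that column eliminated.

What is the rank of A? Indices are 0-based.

rank = 2

step 1: normalize row 0 (÷-1) = (1, -4, 4)
  row 1: subtract -1×row0 = (0, -2, 2)
step 2: normalize row 1 (÷-2) = (0, 1, -1)
  row 0: subtract -4×row1 = (1, 0, 0)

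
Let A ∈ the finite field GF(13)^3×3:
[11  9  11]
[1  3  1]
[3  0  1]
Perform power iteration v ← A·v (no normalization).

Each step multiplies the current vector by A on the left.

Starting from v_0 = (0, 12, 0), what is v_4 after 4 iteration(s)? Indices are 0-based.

v_4 = (11, 2, 1)

v_0 = (0, 12, 0).
v_1 = A·v_0 = (4, 10, 0).
v_2 = A·v_1 = (4, 8, 12).
v_3 = A·v_2 = (1, 1, 11).
v_4 = A·v_3 = (11, 2, 1).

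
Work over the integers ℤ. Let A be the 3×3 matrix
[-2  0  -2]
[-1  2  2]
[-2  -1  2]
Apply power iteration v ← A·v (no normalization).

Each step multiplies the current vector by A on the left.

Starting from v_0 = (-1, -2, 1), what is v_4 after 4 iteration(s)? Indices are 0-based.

v_4 = (-76, 198, 26)

v_0 = (-1, -2, 1).
v_1 = A·v_0 = (0, -1, 6).
v_2 = A·v_1 = (-12, 10, 13).
v_3 = A·v_2 = (-2, 58, 40).
v_4 = A·v_3 = (-76, 198, 26).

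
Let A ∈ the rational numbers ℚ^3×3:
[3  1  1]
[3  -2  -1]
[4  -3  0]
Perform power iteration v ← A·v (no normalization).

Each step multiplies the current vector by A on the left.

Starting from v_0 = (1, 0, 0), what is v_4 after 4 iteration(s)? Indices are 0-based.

v_4 = (264, -11, 59)

v_0 = (1, 0, 0).
v_1 = A·v_0 = (3, 3, 4).
v_2 = A·v_1 = (16, -1, 3).
v_3 = A·v_2 = (50, 47, 67).
v_4 = A·v_3 = (264, -11, 59).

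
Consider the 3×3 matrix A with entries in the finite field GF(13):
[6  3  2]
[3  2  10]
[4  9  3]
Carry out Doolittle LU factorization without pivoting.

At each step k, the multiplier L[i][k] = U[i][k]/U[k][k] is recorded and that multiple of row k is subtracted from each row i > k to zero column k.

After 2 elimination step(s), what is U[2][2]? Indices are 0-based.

U[2][2] = 10

Step 1: pivot at (0,0) is 6.
  row1 ← row1 − (7)·row0  ⇒  L[1][0]=7, U row1=(0, 7, 9)
  row2 ← row2 − (5)·row0  ⇒  L[2][0]=5, U row2=(0, 7, 6)
Step 2: pivot at (1,1) is 7.
  row2 ← row2 − (1)·row1  ⇒  L[2][1]=1, U row2=(0, 0, 10)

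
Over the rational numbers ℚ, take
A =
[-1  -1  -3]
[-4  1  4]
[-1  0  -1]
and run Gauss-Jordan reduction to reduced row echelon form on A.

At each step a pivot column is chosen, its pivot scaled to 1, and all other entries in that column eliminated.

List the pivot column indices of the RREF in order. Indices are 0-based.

step 1: normalize row 0 (÷-1) = (1, 1, 3)
  row 1: subtract -4×row0 = (0, 5, 16)
  row 2: subtract -1×row0 = (0, 1, 2)
step 2: normalize row 1 (÷5) = (0, 1, 16/5)
  row 0: subtract 1×row1 = (1, 0, -1/5)
  row 2: subtract 1×row1 = (0, 0, -6/5)
step 3: normalize row 2 (÷-6/5) = (0, 0, 1)
  row 0: subtract -1/5×row2 = (1, 0, 0)
  row 1: subtract 16/5×row2 = (0, 1, 0)

pivot columns: 0, 1, 2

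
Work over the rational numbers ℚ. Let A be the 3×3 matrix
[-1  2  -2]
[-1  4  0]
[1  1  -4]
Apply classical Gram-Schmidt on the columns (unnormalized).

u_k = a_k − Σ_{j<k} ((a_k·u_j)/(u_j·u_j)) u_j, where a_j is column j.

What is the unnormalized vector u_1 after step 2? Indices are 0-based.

u_1 = (1/3, 7/3, 8/3)

Step 1: u_0 = a_0 = (-1, -1, 1).
Step 2: u_1 = a_1 − (-5/3)·u_0 = (1/3, 7/3, 8/3).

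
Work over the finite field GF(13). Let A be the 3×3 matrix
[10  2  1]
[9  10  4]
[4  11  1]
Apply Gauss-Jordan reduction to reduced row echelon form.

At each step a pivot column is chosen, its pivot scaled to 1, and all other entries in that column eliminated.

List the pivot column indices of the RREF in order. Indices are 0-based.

[1] R0 /= 10  ⇒  (1, 8, 4)
     R1 -= 9·R0  ⇒  (0, 3, 7)
     R2 -= 4·R0  ⇒  (0, 5, 11)
[2] R1 /= 3  ⇒  (0, 1, 11)
     R0 -= 8·R1  ⇒  (1, 0, 7)
     R2 -= 5·R1  ⇒  (0, 0, 8)
[3] R2 /= 8  ⇒  (0, 0, 1)
     R0 -= 7·R2  ⇒  (1, 0, 0)
     R1 -= 11·R2  ⇒  (0, 1, 0)

pivot columns: 0, 1, 2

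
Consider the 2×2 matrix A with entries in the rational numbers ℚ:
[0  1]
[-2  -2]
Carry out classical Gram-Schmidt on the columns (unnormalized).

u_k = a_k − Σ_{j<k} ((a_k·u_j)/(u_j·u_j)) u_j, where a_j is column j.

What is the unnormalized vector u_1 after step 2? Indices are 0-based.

u_1 = (1, 0)

Step 1: u_0 = a_0 = (0, -2).
Step 2: u_1 = a_1 − (1)·u_0 = (1, 0).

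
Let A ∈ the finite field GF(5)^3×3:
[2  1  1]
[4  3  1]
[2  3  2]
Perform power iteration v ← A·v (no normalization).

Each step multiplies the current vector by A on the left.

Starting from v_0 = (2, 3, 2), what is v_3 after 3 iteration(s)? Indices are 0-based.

v_0 = (2, 3, 2).
v_1 = A·v_0 = (4, 4, 2).
v_2 = A·v_1 = (4, 0, 4).
v_3 = A·v_2 = (2, 0, 1).

v_3 = (2, 0, 1)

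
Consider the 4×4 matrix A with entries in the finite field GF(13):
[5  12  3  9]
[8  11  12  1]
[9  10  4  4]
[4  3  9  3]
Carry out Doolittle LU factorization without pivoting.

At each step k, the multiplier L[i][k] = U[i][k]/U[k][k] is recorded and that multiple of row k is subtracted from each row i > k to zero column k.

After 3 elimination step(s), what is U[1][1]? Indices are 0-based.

[col 0] pivot 5
  R1 -= 12*R0 → (0, 10, 2, 10)  (L[1][0] := 12)
  R2 -= 7*R0 → (0, 4, 9, 6)  (L[2][0] := 7)
  R3 -= 6*R0 → (0, 9, 4, 1)  (L[3][0] := 6)
[col 1] pivot 10
  R2 -= 3*R1 → (0, 0, 3, 2)  (L[2][1] := 3)
  R3 -= 10*R1 → (0, 0, 10, 5)  (L[3][1] := 10)
[col 2] pivot 3
  R3 -= 12*R2 → (0, 0, 0, 7)  (L[3][2] := 12)

U[1][1] = 10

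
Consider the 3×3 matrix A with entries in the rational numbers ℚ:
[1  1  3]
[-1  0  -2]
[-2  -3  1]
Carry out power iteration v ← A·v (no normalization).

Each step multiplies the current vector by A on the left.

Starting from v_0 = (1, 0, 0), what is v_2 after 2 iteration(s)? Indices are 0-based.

v_2 = (-6, 3, -1)

v_0 = (1, 0, 0).
v_1 = A·v_0 = (1, -1, -2).
v_2 = A·v_1 = (-6, 3, -1).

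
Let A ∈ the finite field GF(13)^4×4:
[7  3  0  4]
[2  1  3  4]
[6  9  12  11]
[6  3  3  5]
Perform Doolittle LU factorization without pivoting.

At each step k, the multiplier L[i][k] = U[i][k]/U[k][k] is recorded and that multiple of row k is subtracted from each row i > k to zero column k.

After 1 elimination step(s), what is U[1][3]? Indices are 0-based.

U[1][3] = 1

k=0: U[0][0]=7
  eliminate (1,0): mult=4, new row 1: (0, 2, 3, 1); set L[1][0]=4
  eliminate (2,0): mult=12, new row 2: (0, 12, 12, 2); set L[2][0]=12
  eliminate (3,0): mult=12, new row 3: (0, 6, 3, 9); set L[3][0]=12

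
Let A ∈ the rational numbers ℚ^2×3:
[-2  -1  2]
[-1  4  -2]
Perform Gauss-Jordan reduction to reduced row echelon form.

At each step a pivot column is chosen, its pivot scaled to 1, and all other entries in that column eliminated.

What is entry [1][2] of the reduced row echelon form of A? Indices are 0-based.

step 1: normalize row 0 (÷-2) = (1, 1/2, -1)
  row 1: subtract -1×row0 = (0, 9/2, -3)
step 2: normalize row 1 (÷9/2) = (0, 1, -2/3)
  row 0: subtract 1/2×row1 = (1, 0, -2/3)

M[1][2] = -2/3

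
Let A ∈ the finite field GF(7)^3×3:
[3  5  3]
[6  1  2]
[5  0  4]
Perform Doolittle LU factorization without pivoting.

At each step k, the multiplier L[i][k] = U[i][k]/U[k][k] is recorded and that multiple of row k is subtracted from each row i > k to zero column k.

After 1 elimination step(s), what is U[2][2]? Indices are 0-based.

k=0: U[0][0]=3
  eliminate (1,0): mult=2, new row 1: (0, 5, 3); set L[1][0]=2
  eliminate (2,0): mult=4, new row 2: (0, 1, 6); set L[2][0]=4

U[2][2] = 6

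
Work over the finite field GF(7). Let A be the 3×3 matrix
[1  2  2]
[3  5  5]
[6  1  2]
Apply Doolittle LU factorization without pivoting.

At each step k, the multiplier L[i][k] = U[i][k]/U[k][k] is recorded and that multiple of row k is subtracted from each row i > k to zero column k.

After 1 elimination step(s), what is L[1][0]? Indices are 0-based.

k=0: U[0][0]=1
  eliminate (1,0): mult=3, new row 1: (0, 6, 6); set L[1][0]=3
  eliminate (2,0): mult=6, new row 2: (0, 3, 4); set L[2][0]=6

L[1][0] = 3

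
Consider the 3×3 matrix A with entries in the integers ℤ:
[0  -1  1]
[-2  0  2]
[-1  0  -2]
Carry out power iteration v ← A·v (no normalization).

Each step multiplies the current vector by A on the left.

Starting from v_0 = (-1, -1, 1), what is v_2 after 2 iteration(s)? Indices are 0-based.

v_2 = (-5, -6, 0)

v_0 = (-1, -1, 1).
v_1 = A·v_0 = (2, 4, -1).
v_2 = A·v_1 = (-5, -6, 0).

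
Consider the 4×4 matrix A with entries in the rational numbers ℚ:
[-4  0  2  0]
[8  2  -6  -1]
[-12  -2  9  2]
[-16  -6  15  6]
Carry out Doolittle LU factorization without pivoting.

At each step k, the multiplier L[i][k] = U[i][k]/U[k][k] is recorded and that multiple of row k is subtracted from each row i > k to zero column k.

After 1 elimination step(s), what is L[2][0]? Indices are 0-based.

k=0: U[0][0]=-4
  eliminate (1,0): mult=-2, new row 1: (0, 2, -2, -1); set L[1][0]=-2
  eliminate (2,0): mult=3, new row 2: (0, -2, 3, 2); set L[2][0]=3
  eliminate (3,0): mult=4, new row 3: (0, -6, 7, 6); set L[3][0]=4

L[2][0] = 3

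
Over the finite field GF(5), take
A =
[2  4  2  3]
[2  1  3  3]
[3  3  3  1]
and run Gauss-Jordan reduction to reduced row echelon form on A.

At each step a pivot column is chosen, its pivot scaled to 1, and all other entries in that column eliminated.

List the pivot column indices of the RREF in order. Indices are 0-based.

step 1: normalize row 0 (÷2) = (1, 2, 1, 4)
  row 1: subtract 2×row0 = (0, 2, 1, 0)
  row 2: subtract 3×row0 = (0, 2, 0, 4)
step 2: normalize row 1 (÷2) = (0, 1, 3, 0)
  row 0: subtract 2×row1 = (1, 0, 0, 4)
  row 2: subtract 2×row1 = (0, 0, 4, 4)
step 3: normalize row 2 (÷4) = (0, 0, 1, 1)
  row 1: subtract 3×row2 = (0, 1, 0, 2)

pivot columns: 0, 1, 2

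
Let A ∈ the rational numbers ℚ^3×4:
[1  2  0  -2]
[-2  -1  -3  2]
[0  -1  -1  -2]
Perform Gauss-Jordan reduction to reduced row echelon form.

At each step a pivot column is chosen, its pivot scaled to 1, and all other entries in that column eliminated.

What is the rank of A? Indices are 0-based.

step 1: normalize row 0 (÷1) = (1, 2, 0, -2)
  row 1: subtract -2×row0 = (0, 3, -3, -2)
step 2: normalize row 1 (÷3) = (0, 1, -1, -2/3)
  row 0: subtract 2×row1 = (1, 0, 2, -2/3)
  row 2: subtract -1×row1 = (0, 0, -2, -8/3)
step 3: normalize row 2 (÷-2) = (0, 0, 1, 4/3)
  row 0: subtract 2×row2 = (1, 0, 0, -10/3)
  row 1: subtract -1×row2 = (0, 1, 0, 2/3)

rank = 3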